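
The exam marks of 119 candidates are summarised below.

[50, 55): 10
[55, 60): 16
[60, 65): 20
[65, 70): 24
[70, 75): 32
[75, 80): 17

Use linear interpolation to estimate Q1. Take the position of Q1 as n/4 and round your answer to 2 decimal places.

Cumulative frequencies: 10, 26, 46, 70, 102, 119
n = 119; position = n/4 = 29.75.
This falls in the class [60, 65): L = 60, F = 26, f = 20, h = 5.
Lower quartile ≈ 60 + ((29.75 − 26) / 20) × 5 = 60.9375

60.94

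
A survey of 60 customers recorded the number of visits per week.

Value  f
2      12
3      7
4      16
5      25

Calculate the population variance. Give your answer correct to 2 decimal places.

Values: 2, 3, 4, 5
n = 60, Σfx = 234, mean = 3.9000
Σfx² = 992
Σf(x − x̄)² = Σfx² − (Σfx)²/n = 992 − 234²/60 = 79.4000
Population variance = 79.4000 / 60 = 1.3233

1.32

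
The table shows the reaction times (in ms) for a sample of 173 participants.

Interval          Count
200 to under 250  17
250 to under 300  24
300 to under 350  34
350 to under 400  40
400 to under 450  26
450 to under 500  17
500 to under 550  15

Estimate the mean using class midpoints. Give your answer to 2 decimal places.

Midpoints: 225, 275, 325, 375, 425, 475, 525
Σfm = 17×225 + 24×275 + 34×325 + 40×375 + 26×425 + 17×475 + 15×525 = 63475
n = Σf = 173
Mean = 63475 / 173 = 366.9075

366.91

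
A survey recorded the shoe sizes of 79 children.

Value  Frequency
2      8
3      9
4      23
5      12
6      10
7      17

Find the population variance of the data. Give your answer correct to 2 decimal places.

2.57

Values: 2, 3, 4, 5, 6, 7
n = 79, Σfx = 374, mean = 4.7342
Σfx² = 1974
Σf(x − x̄)² = Σfx² − (Σfx)²/n = 1974 − 374²/79 = 203.4177
Population variance = 203.4177 / 79 = 2.5749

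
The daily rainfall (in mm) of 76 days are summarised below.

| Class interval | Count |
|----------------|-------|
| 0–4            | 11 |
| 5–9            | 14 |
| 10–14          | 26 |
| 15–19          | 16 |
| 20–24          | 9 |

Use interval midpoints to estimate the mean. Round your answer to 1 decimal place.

11.9

Midpoints: 2, 7, 12, 17, 22
Σfm = 11×2 + 14×7 + 26×12 + 16×17 + 9×22 = 902
n = Σf = 76
Mean = 902 / 76 = 11.8684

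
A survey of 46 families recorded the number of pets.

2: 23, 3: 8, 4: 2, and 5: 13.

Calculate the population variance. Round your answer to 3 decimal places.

Values: 2, 3, 4, 5
n = 46, Σfx = 143, mean = 3.1087
Σfx² = 521
Σf(x − x̄)² = Σfx² − (Σfx)²/n = 521 − 143²/46 = 76.4565
Population variance = 76.4565 / 46 = 1.6621

1.662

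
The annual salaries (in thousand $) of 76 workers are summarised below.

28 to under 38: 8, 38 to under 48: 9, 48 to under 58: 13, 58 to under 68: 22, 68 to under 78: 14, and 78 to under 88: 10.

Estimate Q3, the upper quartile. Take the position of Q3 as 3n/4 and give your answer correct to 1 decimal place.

71.6

Cumulative frequencies: 8, 17, 30, 52, 66, 76
n = 76; position = 3n/4 = 57.
This falls in the class 68 to under 78: L = 68, F = 52, f = 14, h = 10.
Upper quartile ≈ 68 + ((57 − 52) / 14) × 10 = 71.5714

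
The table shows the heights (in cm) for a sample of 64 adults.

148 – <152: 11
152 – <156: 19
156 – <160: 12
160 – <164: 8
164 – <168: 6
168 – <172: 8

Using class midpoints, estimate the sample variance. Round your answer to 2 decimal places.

42.38

Midpoints: 150, 154, 158, 162, 166, 170
n = 64, Σfm = 10124, mean = 158.1875
Σfm² = 1604160
Σf(m − x̄)² = Σfm² − (Σfm)²/n = 1604160 − 10124²/64 = 2669.7500
Sample variance = 2669.7500 / 63 = 42.3770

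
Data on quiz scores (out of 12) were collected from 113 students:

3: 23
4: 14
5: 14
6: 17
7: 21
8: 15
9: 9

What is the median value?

6

Cumulative frequencies: 23, 37, 51, 68, 89, 104, 113
n = 113, so the median is the value in position (n+1)/2 = 57.
Position 57 falls at value 6.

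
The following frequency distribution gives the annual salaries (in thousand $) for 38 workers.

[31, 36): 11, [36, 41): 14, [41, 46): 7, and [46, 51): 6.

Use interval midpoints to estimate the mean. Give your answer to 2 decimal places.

Midpoints: 33.5, 38.5, 43.5, 48.5
Σfm = 11×33.5 + 14×38.5 + 7×43.5 + 6×48.5 = 1503
n = Σf = 38
Mean = 1503 / 38 = 39.5526

39.55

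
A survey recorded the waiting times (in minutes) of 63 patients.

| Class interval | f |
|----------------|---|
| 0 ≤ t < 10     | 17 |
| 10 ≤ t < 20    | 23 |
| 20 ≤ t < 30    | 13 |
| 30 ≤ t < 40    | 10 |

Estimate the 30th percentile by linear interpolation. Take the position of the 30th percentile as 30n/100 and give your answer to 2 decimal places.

10.83

Cumulative frequencies: 17, 40, 53, 63
n = 63; position = 30n/100 = 18.9.
This falls in the class 10 ≤ t < 20: L = 10, F = 17, f = 23, h = 10.
30th percentile ≈ 10 + ((18.9 − 17) / 23) × 10 = 10.8261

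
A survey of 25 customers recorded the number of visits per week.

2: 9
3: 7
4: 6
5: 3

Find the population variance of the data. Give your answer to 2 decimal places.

Values: 2, 3, 4, 5
n = 25, Σfx = 78, mean = 3.1200
Σfx² = 270
Σf(x − x̄)² = Σfx² − (Σfx)²/n = 270 − 78²/25 = 26.6400
Population variance = 26.6400 / 25 = 1.0656

1.07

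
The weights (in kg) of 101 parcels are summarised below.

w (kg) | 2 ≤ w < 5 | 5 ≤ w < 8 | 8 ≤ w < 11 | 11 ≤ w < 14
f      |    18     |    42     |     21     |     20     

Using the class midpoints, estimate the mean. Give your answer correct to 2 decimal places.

Midpoints: 3.5, 6.5, 9.5, 12.5
Σfm = 18×3.5 + 42×6.5 + 21×9.5 + 20×12.5 = 785.5
n = Σf = 101
Mean = 785.5 / 101 = 7.7772

7.78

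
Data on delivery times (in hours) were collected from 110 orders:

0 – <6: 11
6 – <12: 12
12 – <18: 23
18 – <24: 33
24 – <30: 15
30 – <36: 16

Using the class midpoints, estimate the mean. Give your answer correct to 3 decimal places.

Midpoints: 3, 9, 15, 21, 27, 33
Σfm = 11×3 + 12×9 + 23×15 + 33×21 + 15×27 + 16×33 = 2112
n = Σf = 110
Mean = 2112 / 110 = 19.2000

19.200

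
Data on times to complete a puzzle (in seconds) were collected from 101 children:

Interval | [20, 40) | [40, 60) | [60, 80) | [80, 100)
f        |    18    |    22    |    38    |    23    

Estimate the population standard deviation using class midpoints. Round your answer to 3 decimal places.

20.380

Midpoints: 30, 50, 70, 90
n = 101, Σfm = 6370, mean = 63.0693
Σfm² = 443700
Σf(m − x̄)² = Σfm² − (Σfm)²/n = 443700 − 6370²/101 = 41948.5149
Population variance = 41948.5149 / 101 = 415.3318
Standard deviation = √415.3318 = 20.3797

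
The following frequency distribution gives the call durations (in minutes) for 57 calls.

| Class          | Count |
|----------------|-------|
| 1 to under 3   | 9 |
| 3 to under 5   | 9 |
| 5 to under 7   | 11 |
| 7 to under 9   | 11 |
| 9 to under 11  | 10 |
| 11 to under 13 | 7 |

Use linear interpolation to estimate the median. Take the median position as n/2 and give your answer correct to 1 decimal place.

6.9

Cumulative frequencies: 9, 18, 29, 40, 50, 57
n = 57; position = n/2 = 28.5.
This falls in the class 5 to under 7: L = 5, F = 18, f = 11, h = 2.
Median ≈ 5 + ((28.5 − 18) / 11) × 2 = 6.9091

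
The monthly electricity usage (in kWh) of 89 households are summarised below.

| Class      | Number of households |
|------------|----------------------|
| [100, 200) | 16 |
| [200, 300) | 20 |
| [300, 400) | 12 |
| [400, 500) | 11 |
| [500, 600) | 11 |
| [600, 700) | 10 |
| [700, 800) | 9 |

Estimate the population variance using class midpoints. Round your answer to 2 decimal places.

Midpoints: 150, 250, 350, 450, 550, 650, 750
n = 89, Σfm = 35850, mean = 402.8090
Σfm² = 17922500
Σf(m − x̄)² = Σfm² − (Σfm)²/n = 17922500 − 35850²/89 = 3481797.7528
Population variance = 3481797.7528 / 89 = 39121.3231

39121.32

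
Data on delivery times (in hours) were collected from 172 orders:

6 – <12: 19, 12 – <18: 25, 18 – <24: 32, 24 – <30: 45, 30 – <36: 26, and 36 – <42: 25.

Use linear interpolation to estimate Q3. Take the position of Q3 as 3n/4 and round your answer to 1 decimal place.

Cumulative frequencies: 19, 44, 76, 121, 147, 172
n = 172; position = 3n/4 = 129.
This falls in the class 30 – <36: L = 30, F = 121, f = 26, h = 6.
Upper quartile ≈ 30 + ((129 − 121) / 26) × 6 = 31.8462

31.8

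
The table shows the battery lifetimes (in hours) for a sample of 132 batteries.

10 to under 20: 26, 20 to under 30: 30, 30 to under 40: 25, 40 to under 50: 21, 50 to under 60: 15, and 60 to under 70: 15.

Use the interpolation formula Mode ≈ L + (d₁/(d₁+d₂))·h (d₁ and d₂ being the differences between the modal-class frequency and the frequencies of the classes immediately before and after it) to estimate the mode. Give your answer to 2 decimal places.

Modal class: 20 to under 30 (highest frequency 30).
d₁ = 30 − 26 = 4, d₂ = 30 − 25 = 5
Mode ≈ 20 + (4/(4+5)) × 10 = 20 + 4.4444 = 24.4444

24.44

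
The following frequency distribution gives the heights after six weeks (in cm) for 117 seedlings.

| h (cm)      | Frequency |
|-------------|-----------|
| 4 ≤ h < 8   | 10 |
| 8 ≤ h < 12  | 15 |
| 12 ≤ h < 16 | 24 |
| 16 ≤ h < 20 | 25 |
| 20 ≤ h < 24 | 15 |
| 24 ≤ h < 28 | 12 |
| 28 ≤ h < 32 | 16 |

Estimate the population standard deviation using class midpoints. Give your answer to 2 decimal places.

7.22

Midpoints: 6, 10, 14, 18, 22, 26, 30
n = 117, Σfm = 2118, mean = 18.1026
Σfm² = 44436
Σf(m − x̄)² = Σfm² − (Σfm)²/n = 44436 − 2118²/117 = 6094.7692
Population variance = 6094.7692 / 117 = 52.0920
Standard deviation = √52.0920 = 7.2175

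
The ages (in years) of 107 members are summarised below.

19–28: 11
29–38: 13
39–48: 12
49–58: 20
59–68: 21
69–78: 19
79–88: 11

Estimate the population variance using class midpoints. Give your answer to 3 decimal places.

331.662

Midpoints: 23.5, 33.5, 43.5, 53.5, 63.5, 73.5, 83.5
n = 107, Σfm = 5934.5, mean = 55.4626
Σfm² = 364630.75
Σf(m − x̄)² = Σfm² − (Σfm)²/n = 364630.75 − 5934.5²/107 = 35487.8505
Population variance = 35487.8505 / 107 = 331.6622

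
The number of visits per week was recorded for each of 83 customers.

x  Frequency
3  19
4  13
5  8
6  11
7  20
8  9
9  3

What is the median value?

6

Cumulative frequencies: 19, 32, 40, 51, 71, 80, 83
n = 83, so the median is the value in position (n+1)/2 = 42.
Position 42 falls at value 6.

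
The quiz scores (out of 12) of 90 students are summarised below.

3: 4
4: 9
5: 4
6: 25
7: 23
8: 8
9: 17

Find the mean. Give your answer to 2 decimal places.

Values: 3, 4, 5, 6, 7, 8, 9
Σfx = 4×3 + 9×4 + 4×5 + 25×6 + 23×7 + 8×8 + 17×9 = 596
n = Σf = 90
Mean = 596 / 90 = 6.6222

6.62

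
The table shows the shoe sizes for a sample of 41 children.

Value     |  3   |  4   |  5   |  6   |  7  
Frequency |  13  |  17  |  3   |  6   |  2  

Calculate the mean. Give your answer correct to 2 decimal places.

4.20

Values: 3, 4, 5, 6, 7
Σfx = 13×3 + 17×4 + 3×5 + 6×6 + 2×7 = 172
n = Σf = 41
Mean = 172 / 41 = 4.1951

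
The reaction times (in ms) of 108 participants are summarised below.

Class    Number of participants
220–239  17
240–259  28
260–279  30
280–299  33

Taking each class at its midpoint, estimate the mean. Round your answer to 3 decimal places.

Midpoints: 229.5, 249.5, 269.5, 289.5
Σfm = 17×229.5 + 28×249.5 + 30×269.5 + 33×289.5 = 28526
n = Σf = 108
Mean = 28526 / 108 = 264.1296

264.130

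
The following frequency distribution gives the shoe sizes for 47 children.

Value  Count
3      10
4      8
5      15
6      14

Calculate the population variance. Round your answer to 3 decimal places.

1.230

Values: 3, 4, 5, 6
n = 47, Σfx = 221, mean = 4.7021
Σfx² = 1097
Σf(x − x̄)² = Σfx² − (Σfx)²/n = 1097 − 221²/47 = 57.8298
Population variance = 57.8298 / 47 = 1.2304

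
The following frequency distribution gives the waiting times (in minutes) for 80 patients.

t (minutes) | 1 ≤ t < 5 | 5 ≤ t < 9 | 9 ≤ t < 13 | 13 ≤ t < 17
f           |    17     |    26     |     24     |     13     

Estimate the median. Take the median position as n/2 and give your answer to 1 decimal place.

8.5

Cumulative frequencies: 17, 43, 67, 80
n = 80; position = n/2 = 40.
This falls in the class 5 ≤ t < 9: L = 5, F = 17, f = 26, h = 4.
Median ≈ 5 + ((40 − 17) / 26) × 4 = 8.5385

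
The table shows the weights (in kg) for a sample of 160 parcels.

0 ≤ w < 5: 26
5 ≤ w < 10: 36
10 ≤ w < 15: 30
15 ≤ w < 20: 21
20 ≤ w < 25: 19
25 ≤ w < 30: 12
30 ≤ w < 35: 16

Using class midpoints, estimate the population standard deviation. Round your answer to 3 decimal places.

9.433

Midpoints: 2.5, 7.5, 12.5, 17.5, 22.5, 27.5, 32.5
n = 160, Σfm = 2355, mean = 14.7188
Σfm² = 48900
Σf(m − x̄)² = Σfm² − (Σfm)²/n = 48900 − 2355²/160 = 14237.3438
Population variance = 14237.3438 / 160 = 88.9834
Standard deviation = √88.9834 = 9.4331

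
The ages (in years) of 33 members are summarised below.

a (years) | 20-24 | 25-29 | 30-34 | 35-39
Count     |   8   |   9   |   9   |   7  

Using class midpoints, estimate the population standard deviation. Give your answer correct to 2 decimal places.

Midpoints: 22, 27, 32, 37
n = 33, Σfm = 966, mean = 29.2727
Σfm² = 29232
Σf(m − x̄)² = Σfm² − (Σfm)²/n = 29232 − 966²/33 = 954.5455
Population variance = 954.5455 / 33 = 28.9256
Standard deviation = √28.9256 = 5.3783

5.38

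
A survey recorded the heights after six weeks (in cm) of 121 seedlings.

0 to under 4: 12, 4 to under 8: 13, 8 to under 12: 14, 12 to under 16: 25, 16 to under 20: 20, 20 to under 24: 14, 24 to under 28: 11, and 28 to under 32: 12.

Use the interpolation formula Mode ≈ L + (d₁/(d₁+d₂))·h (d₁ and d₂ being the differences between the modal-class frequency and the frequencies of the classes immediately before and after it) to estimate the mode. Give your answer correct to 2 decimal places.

14.75

Modal class: 12 to under 16 (highest frequency 25).
d₁ = 25 − 14 = 11, d₂ = 25 − 20 = 5
Mode ≈ 12 + (11/(11+5)) × 4 = 12 + 2.7500 = 14.7500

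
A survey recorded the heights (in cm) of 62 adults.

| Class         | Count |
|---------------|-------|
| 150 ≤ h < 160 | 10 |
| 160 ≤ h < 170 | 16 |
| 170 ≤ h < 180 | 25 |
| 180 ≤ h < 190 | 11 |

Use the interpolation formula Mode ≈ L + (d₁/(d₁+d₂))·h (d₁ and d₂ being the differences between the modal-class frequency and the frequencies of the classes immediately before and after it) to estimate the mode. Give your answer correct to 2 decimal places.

Modal class: 170 ≤ h < 180 (highest frequency 25).
d₁ = 25 − 16 = 9, d₂ = 25 − 11 = 14
Mode ≈ 170 + (9/(9+14)) × 10 = 170 + 3.9130 = 173.9130

173.91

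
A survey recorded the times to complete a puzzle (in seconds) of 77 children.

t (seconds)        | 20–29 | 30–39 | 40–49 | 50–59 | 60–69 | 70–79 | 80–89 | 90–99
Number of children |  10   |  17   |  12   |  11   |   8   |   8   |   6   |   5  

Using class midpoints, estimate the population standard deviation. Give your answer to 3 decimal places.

Midpoints: 24.5, 34.5, 44.5, 54.5, 64.5, 74.5, 84.5, 94.5
n = 77, Σfm = 4056.5, mean = 52.6818
Σfm² = 247849.25
Σf(m − x̄)² = Σfm² − (Σfm)²/n = 247849.25 − 4056.5²/77 = 34145.4545
Population variance = 34145.4545 / 77 = 443.4475
Standard deviation = √443.4475 = 21.0582

21.058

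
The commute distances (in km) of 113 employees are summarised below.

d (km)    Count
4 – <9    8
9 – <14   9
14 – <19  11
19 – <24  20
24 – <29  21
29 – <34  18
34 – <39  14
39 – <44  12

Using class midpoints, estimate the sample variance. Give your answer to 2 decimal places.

100.85

Midpoints: 6.5, 11.5, 16.5, 21.5, 26.5, 31.5, 36.5, 41.5
n = 113, Σfm = 2899.5, mean = 25.6593
Σfm² = 85694.25
Σf(m − x̄)² = Σfm² − (Σfm)²/n = 85694.25 − 2899.5²/113 = 11295.1327
Sample variance = 11295.1327 / 112 = 100.8494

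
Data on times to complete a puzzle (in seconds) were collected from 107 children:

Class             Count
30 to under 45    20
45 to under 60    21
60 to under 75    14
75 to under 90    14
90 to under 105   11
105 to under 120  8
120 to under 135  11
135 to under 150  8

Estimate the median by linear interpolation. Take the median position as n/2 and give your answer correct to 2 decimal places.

Cumulative frequencies: 20, 41, 55, 69, 80, 88, 99, 107
n = 107; position = n/2 = 53.5.
This falls in the class 60 to under 75: L = 60, F = 41, f = 14, h = 15.
Median ≈ 60 + ((53.5 − 41) / 14) × 15 = 73.3929

73.39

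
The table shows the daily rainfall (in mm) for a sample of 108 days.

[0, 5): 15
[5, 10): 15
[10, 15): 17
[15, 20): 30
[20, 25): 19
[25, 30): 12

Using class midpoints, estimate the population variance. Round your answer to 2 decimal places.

Midpoints: 2.5, 7.5, 12.5, 17.5, 22.5, 27.5
n = 108, Σfm = 1645, mean = 15.2315
Σfm² = 31475
Σf(m − x̄)² = Σfm² − (Σfm)²/n = 31475 − 1645²/108 = 6419.2130
Population variance = 6419.2130 / 108 = 59.4372

59.44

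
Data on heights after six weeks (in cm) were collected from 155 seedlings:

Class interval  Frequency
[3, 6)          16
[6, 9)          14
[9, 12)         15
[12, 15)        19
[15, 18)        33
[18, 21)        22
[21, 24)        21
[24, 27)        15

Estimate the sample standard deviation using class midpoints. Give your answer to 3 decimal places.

Midpoints: 4.5, 7.5, 10.5, 13.5, 16.5, 19.5, 22.5, 25.5
n = 155, Σfm = 2419.5, mean = 15.6097
Σfm² = 43962.75
Σf(m − x̄)² = Σfm² − (Σfm)²/n = 43962.75 − 2419.5²/155 = 6195.1355
Sample variance = 6195.1355 / 154 = 40.2282
Standard deviation = √40.2282 = 6.3426

6.343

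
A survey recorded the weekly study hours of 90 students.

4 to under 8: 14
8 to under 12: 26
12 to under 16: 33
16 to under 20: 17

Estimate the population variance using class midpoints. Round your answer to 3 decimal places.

Midpoints: 6, 10, 14, 18
n = 90, Σfm = 1112, mean = 12.3556
Σfm² = 15080
Σf(m − x̄)² = Σfm² − (Σfm)²/n = 15080 − 1112²/90 = 1340.6222
Population variance = 1340.6222 / 90 = 14.8958

14.896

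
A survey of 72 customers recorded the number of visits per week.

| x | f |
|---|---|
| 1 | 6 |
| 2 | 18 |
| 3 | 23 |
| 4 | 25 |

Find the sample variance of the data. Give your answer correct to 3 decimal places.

0.939

Values: 1, 2, 3, 4
n = 72, Σfx = 211, mean = 2.9306
Σfx² = 685
Σf(x − x̄)² = Σfx² − (Σfx)²/n = 685 − 211²/72 = 66.6528
Sample variance = 66.6528 / 71 = 0.9388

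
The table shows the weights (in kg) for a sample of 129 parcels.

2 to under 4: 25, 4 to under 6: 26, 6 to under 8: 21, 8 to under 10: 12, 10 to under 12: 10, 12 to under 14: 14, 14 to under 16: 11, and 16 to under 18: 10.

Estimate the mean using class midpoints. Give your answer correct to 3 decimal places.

Midpoints: 3, 5, 7, 9, 11, 13, 15, 17
Σfm = 25×3 + 26×5 + 21×7 + 12×9 + 10×11 + 14×13 + 11×15 + 10×17 = 1087
n = Σf = 129
Mean = 1087 / 129 = 8.4264

8.426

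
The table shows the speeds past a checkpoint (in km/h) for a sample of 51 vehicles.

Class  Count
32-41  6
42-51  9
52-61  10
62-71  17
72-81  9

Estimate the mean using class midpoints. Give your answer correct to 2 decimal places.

Midpoints: 36.5, 46.5, 56.5, 66.5, 76.5
Σfm = 6×36.5 + 9×46.5 + 10×56.5 + 17×66.5 + 9×76.5 = 3021.5
n = Σf = 51
Mean = 3021.5 / 51 = 59.2451

59.25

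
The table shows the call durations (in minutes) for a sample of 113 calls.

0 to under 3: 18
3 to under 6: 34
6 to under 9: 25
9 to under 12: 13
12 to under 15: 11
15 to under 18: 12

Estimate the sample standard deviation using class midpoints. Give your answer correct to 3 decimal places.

Midpoints: 1.5, 4.5, 7.5, 10.5, 13.5, 16.5
n = 113, Σfm = 850.5, mean = 7.5265
Σfm² = 8840.25
Σf(m − x̄)² = Σfm² − (Σfm)²/n = 8840.25 − 850.5²/113 = 2438.9204
Sample variance = 2438.9204 / 112 = 21.7761
Standard deviation = √21.7761 = 4.6665

4.666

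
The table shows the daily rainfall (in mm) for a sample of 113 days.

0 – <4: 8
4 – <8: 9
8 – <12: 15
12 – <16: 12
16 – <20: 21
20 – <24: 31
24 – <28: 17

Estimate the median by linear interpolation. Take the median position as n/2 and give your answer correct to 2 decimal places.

18.38

Cumulative frequencies: 8, 17, 32, 44, 65, 96, 113
n = 113; position = n/2 = 56.5.
This falls in the class 16 – <20: L = 16, F = 44, f = 21, h = 4.
Median ≈ 16 + ((56.5 − 44) / 21) × 4 = 18.3810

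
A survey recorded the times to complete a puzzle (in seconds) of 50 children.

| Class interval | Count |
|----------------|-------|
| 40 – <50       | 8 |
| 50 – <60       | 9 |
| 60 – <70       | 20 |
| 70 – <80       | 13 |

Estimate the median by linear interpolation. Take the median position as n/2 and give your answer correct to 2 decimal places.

64.00

Cumulative frequencies: 8, 17, 37, 50
n = 50; position = n/2 = 25.
This falls in the class 60 – <70: L = 60, F = 17, f = 20, h = 10.
Median ≈ 60 + ((25 − 17) / 20) × 10 = 64.0000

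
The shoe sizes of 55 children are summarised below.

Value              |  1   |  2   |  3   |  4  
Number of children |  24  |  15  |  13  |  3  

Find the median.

2

Cumulative frequencies: 24, 39, 52, 55
n = 55, so the median is the value in position (n+1)/2 = 28.
Position 28 falls at value 2.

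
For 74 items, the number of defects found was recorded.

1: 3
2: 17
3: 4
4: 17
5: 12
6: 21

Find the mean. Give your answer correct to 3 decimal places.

4.095

Values: 1, 2, 3, 4, 5, 6
Σfx = 3×1 + 17×2 + 4×3 + 17×4 + 12×5 + 21×6 = 303
n = Σf = 74
Mean = 303 / 74 = 4.0946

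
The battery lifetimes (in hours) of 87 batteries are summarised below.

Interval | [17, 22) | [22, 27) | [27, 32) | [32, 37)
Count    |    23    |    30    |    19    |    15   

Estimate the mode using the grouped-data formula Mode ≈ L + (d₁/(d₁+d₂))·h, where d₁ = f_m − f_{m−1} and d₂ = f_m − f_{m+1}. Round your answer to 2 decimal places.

23.94

Modal class: [22, 27) (highest frequency 30).
d₁ = 30 − 23 = 7, d₂ = 30 − 19 = 11
Mode ≈ 22 + (7/(7+11)) × 5 = 22 + 1.9444 = 23.9444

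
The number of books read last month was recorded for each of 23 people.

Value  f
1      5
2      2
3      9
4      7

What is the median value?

Cumulative frequencies: 5, 7, 16, 23
n = 23, so the median is the value in position (n+1)/2 = 12.
Position 12 falls at value 3.

3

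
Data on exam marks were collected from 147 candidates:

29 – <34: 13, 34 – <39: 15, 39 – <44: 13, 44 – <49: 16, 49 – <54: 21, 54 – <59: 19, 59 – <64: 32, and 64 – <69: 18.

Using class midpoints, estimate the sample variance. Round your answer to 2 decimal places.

Midpoints: 31.5, 36.5, 41.5, 46.5, 51.5, 56.5, 61.5, 66.5
n = 147, Σfm = 7560.5, mean = 51.4320
Σfm² = 406850.75
Σf(m − x̄)² = Σfm² − (Σfm)²/n = 406850.75 − 7560.5²/147 = 17999.3197
Sample variance = 17999.3197 / 146 = 123.2830

123.28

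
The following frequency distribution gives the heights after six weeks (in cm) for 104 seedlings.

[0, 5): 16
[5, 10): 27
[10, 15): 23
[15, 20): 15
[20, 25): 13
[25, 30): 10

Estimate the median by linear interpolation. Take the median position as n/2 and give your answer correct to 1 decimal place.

Cumulative frequencies: 16, 43, 66, 81, 94, 104
n = 104; position = n/2 = 52.
This falls in the class [10, 15): L = 10, F = 43, f = 23, h = 5.
Median ≈ 10 + ((52 − 43) / 23) × 5 = 11.9565

12.0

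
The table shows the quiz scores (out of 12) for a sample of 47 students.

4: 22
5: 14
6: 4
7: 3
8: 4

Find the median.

Cumulative frequencies: 22, 36, 40, 43, 47
n = 47, so the median is the value in position (n+1)/2 = 24.
Position 24 falls at value 5.

5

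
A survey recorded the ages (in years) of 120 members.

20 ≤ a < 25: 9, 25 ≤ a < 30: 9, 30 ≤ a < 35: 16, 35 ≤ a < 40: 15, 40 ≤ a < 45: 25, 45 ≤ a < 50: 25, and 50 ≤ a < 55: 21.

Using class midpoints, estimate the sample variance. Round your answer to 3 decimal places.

83.528

Midpoints: 22.5, 27.5, 32.5, 37.5, 42.5, 47.5, 52.5
n = 120, Σfm = 4885, mean = 40.7083
Σfm² = 208800
Σf(m − x̄)² = Σfm² − (Σfm)²/n = 208800 − 4885²/120 = 9939.7917
Sample variance = 9939.7917 / 119 = 83.5277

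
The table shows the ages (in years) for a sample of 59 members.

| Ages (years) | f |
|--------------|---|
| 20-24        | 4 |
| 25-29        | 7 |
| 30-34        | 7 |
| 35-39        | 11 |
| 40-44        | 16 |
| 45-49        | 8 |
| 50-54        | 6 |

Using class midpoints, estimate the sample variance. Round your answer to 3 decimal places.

72.458

Midpoints: 22, 27, 32, 37, 42, 47, 52
n = 59, Σfm = 2268, mean = 38.4407
Σfm² = 91386
Σf(m − x̄)² = Σfm² − (Σfm)²/n = 91386 − 2268²/59 = 4202.5424
Sample variance = 4202.5424 / 58 = 72.4576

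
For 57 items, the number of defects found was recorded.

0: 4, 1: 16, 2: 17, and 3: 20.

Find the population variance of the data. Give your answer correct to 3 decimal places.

0.907

Values: 0, 1, 2, 3
n = 57, Σfx = 110, mean = 1.9298
Σfx² = 264
Σf(x − x̄)² = Σfx² − (Σfx)²/n = 264 − 110²/57 = 51.7193
Population variance = 51.7193 / 57 = 0.9074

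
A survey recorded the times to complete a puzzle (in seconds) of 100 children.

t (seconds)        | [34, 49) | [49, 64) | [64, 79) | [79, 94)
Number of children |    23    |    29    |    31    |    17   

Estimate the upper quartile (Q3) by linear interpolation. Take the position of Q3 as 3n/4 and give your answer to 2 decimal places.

Cumulative frequencies: 23, 52, 83, 100
n = 100; position = 3n/4 = 75.
This falls in the class [64, 79): L = 64, F = 52, f = 31, h = 15.
Upper quartile ≈ 64 + ((75 − 52) / 31) × 15 = 75.1290

75.13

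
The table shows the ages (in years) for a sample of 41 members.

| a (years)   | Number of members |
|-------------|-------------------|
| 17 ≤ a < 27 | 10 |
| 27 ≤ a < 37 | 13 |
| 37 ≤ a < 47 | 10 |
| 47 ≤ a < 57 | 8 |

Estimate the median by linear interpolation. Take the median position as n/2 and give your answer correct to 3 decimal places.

Cumulative frequencies: 10, 23, 33, 41
n = 41; position = n/2 = 20.5.
This falls in the class 27 ≤ a < 37: L = 27, F = 10, f = 13, h = 10.
Median ≈ 27 + ((20.5 − 10) / 13) × 10 = 35.0769

35.077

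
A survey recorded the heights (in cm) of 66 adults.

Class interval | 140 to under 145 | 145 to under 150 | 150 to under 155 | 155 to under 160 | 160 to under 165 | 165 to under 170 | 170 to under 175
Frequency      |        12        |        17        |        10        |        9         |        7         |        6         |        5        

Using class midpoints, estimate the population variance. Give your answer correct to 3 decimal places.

87.098

Midpoints: 142.5, 147.5, 152.5, 157.5, 162.5, 167.5, 172.5
n = 66, Σfm = 10165, mean = 154.0152
Σfm² = 1571312.5
Σf(m − x̄)² = Σfm² − (Σfm)²/n = 1571312.5 − 10165²/66 = 5748.4848
Population variance = 5748.4848 / 66 = 87.0983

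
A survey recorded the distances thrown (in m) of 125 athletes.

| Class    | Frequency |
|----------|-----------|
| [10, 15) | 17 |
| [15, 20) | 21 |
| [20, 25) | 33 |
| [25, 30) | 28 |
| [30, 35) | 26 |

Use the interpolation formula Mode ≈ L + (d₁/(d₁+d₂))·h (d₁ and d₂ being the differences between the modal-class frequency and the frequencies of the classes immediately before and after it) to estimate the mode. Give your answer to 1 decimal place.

23.5

Modal class: [20, 25) (highest frequency 33).
d₁ = 33 − 21 = 12, d₂ = 33 − 28 = 5
Mode ≈ 20 + (12/(12+5)) × 5 = 20 + 3.5294 = 23.5294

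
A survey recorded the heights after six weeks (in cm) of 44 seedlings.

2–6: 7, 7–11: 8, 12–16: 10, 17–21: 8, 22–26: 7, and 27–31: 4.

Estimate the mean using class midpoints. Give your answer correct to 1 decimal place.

Midpoints: 4, 9, 14, 19, 24, 29
Σfm = 7×4 + 8×9 + 10×14 + 8×19 + 7×24 + 4×29 = 676
n = Σf = 44
Mean = 676 / 44 = 15.3636

15.4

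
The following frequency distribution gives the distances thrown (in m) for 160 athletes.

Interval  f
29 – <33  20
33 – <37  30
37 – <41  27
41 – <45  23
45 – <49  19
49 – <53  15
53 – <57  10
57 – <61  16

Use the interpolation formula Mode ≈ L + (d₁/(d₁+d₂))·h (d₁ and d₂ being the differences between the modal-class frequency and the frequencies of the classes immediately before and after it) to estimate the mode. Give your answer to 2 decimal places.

36.08

Modal class: 33 – <37 (highest frequency 30).
d₁ = 30 − 20 = 10, d₂ = 30 − 27 = 3
Mode ≈ 33 + (10/(10+3)) × 4 = 33 + 3.0769 = 36.0769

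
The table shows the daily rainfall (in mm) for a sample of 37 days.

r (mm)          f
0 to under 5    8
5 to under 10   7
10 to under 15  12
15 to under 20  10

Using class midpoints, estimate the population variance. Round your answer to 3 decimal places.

Midpoints: 2.5, 7.5, 12.5, 17.5
n = 37, Σfm = 397.5, mean = 10.7432
Σfm² = 5381.25
Σf(m − x̄)² = Σfm² − (Σfm)²/n = 5381.25 − 397.5²/37 = 1110.8108
Population variance = 1110.8108 / 37 = 30.0219

30.022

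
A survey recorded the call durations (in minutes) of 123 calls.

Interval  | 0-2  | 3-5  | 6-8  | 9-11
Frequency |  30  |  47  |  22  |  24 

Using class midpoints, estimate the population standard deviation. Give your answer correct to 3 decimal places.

3.143

Midpoints: 1, 4, 7, 10
n = 123, Σfm = 612, mean = 4.9756
Σfm² = 4260
Σf(m − x̄)² = Σfm² − (Σfm)²/n = 4260 − 612²/123 = 1214.9268
Population variance = 1214.9268 / 123 = 9.8775
Standard deviation = √9.8775 = 3.1428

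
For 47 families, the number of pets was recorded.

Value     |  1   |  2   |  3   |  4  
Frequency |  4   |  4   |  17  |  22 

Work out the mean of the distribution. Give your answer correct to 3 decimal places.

3.213

Values: 1, 2, 3, 4
Σfx = 4×1 + 4×2 + 17×3 + 22×4 = 151
n = Σf = 47
Mean = 151 / 47 = 3.2128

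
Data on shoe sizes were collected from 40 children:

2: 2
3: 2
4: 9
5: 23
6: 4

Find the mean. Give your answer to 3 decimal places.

4.625

Values: 2, 3, 4, 5, 6
Σfx = 2×2 + 2×3 + 9×4 + 23×5 + 4×6 = 185
n = Σf = 40
Mean = 185 / 40 = 4.6250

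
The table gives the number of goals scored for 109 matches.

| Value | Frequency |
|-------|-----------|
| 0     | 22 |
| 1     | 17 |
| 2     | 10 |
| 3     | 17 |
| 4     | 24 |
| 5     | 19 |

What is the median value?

3

Cumulative frequencies: 22, 39, 49, 66, 90, 109
n = 109, so the median is the value in position (n+1)/2 = 55.
Position 55 falls at value 3.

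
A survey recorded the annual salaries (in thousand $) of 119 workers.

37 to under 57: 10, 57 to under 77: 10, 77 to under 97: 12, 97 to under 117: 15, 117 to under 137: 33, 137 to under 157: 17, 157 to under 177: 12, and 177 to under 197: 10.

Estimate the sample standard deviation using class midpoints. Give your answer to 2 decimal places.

39.31

Midpoints: 47, 67, 87, 107, 127, 147, 167, 187
n = 119, Σfm = 14353, mean = 120.6134
Σfm² = 1913511
Σf(m − x̄)² = Σfm² − (Σfm)²/n = 1913511 − 14353²/119 = 182346.2185
Sample variance = 182346.2185 / 118 = 1545.3069
Standard deviation = √1545.3069 = 39.3104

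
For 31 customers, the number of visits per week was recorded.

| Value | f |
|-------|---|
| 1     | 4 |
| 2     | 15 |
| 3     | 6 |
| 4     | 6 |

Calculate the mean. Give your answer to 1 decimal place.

Values: 1, 2, 3, 4
Σfx = 4×1 + 15×2 + 6×3 + 6×4 = 76
n = Σf = 31
Mean = 76 / 31 = 2.4516

2.5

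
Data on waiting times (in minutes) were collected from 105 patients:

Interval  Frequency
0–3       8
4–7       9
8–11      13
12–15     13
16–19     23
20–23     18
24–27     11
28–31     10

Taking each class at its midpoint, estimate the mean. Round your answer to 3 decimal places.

Midpoints: 1.5, 5.5, 9.5, 13.5, 17.5, 21.5, 25.5, 29.5
Σfm = 8×1.5 + 9×5.5 + 13×9.5 + 13×13.5 + 23×17.5 + 18×21.5 + 11×25.5 + 10×29.5 = 1725.5
n = Σf = 105
Mean = 1725.5 / 105 = 16.4333

16.433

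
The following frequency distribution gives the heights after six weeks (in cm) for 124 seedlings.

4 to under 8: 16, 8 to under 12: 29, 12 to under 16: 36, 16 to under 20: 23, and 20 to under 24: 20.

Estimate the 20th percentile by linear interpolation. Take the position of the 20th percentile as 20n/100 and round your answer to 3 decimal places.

Cumulative frequencies: 16, 45, 81, 104, 124
n = 124; position = 20n/100 = 24.8.
This falls in the class 8 to under 12: L = 8, F = 16, f = 29, h = 4.
20th percentile ≈ 8 + ((24.8 − 16) / 29) × 4 = 9.2138

9.214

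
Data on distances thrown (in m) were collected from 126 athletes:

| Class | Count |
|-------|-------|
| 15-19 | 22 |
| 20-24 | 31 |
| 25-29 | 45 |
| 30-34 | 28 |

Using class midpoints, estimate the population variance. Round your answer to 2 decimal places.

Midpoints: 17, 22, 27, 32
n = 126, Σfm = 3167, mean = 25.1349
Σfm² = 82839
Σf(m − x̄)² = Σfm² − (Σfm)²/n = 82839 − 3167²/126 = 3236.7063
Population variance = 3236.7063 / 126 = 25.6881

25.69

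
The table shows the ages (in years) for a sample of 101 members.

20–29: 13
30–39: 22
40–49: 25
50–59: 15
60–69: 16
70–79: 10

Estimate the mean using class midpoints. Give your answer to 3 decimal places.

47.371

Midpoints: 24.5, 34.5, 44.5, 54.5, 64.5, 74.5
Σfm = 13×24.5 + 22×34.5 + 25×44.5 + 15×54.5 + 16×64.5 + 10×74.5 = 4784.5
n = Σf = 101
Mean = 4784.5 / 101 = 47.3713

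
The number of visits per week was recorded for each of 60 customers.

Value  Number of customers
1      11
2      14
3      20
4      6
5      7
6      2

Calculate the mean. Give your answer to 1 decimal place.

2.8

Values: 1, 2, 3, 4, 5, 6
Σfx = 11×1 + 14×2 + 20×3 + 6×4 + 7×5 + 2×6 = 170
n = Σf = 60
Mean = 170 / 60 = 2.8333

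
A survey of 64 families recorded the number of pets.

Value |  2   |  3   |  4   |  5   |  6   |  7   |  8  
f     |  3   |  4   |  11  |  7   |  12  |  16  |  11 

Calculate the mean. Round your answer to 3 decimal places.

5.766

Values: 2, 3, 4, 5, 6, 7, 8
Σfx = 3×2 + 4×3 + 11×4 + 7×5 + 12×6 + 16×7 + 11×8 = 369
n = Σf = 64
Mean = 369 / 64 = 5.7656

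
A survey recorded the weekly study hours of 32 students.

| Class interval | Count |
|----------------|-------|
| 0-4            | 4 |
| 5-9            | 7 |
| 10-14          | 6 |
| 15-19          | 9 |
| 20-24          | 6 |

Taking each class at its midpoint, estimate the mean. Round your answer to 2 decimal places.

12.94

Midpoints: 2, 7, 12, 17, 22
Σfm = 4×2 + 7×7 + 6×12 + 9×17 + 6×22 = 414
n = Σf = 32
Mean = 414 / 32 = 12.9375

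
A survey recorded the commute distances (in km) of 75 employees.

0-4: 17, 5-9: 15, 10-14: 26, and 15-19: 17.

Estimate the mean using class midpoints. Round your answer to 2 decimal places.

Midpoints: 2, 7, 12, 17
Σfm = 17×2 + 15×7 + 26×12 + 17×17 = 740
n = Σf = 75
Mean = 740 / 75 = 9.8667

9.87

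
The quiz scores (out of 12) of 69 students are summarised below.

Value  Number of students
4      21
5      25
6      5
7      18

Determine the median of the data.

Cumulative frequencies: 21, 46, 51, 69
n = 69, so the median is the value in position (n+1)/2 = 35.
Position 35 falls at value 5.

5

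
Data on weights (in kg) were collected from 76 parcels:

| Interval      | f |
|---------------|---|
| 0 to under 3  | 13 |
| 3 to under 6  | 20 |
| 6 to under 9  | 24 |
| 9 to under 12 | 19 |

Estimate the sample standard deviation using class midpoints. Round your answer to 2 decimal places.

3.13

Midpoints: 1.5, 4.5, 7.5, 10.5
n = 76, Σfm = 489, mean = 6.4342
Σfm² = 3879
Σf(m − x̄)² = Σfm² − (Σfm)²/n = 3879 − 489²/76 = 732.6711
Sample variance = 732.6711 / 75 = 9.7689
Standard deviation = √9.7689 = 3.1255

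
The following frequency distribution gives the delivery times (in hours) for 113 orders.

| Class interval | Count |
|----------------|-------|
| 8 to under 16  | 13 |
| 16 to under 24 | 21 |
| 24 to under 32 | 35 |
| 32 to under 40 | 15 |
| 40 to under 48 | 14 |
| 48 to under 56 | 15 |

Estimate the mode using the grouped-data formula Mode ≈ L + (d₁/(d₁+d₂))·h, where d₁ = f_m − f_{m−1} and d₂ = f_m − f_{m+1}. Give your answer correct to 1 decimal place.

27.3

Modal class: 24 to under 32 (highest frequency 35).
d₁ = 35 − 21 = 14, d₂ = 35 − 15 = 20
Mode ≈ 24 + (14/(14+20)) × 8 = 24 + 3.2941 = 27.2941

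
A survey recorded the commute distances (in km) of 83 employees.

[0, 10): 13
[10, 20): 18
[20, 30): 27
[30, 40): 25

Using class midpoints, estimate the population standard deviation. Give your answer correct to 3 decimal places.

10.451

Midpoints: 5, 15, 25, 35
n = 83, Σfm = 1885, mean = 22.7108
Σfm² = 51875
Σf(m − x̄)² = Σfm² − (Σfm)²/n = 51875 − 1885²/83 = 9065.0602
Population variance = 9065.0602 / 83 = 109.2176
Standard deviation = √109.2176 = 10.4507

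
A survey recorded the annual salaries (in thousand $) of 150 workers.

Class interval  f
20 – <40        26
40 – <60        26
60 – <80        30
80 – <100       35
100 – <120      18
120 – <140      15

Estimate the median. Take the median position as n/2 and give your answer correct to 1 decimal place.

Cumulative frequencies: 26, 52, 82, 117, 135, 150
n = 150; position = n/2 = 75.
This falls in the class 60 – <80: L = 60, F = 52, f = 30, h = 20.
Median ≈ 60 + ((75 − 52) / 30) × 20 = 75.3333

75.3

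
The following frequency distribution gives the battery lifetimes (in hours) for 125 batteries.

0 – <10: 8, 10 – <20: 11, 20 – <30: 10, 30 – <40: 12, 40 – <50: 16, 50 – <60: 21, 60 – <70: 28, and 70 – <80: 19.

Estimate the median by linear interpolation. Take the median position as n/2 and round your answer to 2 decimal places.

52.62

Cumulative frequencies: 8, 19, 29, 41, 57, 78, 106, 125
n = 125; position = n/2 = 62.5.
This falls in the class 50 – <60: L = 50, F = 57, f = 21, h = 10.
Median ≈ 50 + ((62.5 − 57) / 21) × 10 = 52.6190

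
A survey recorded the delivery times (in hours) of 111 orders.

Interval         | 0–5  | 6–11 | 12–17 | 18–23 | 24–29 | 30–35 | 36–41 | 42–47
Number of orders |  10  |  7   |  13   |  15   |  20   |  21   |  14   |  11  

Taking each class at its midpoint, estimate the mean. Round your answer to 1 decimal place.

Midpoints: 2.5, 8.5, 14.5, 20.5, 26.5, 32.5, 38.5, 44.5
Σfm = 10×2.5 + 7×8.5 + 13×14.5 + 15×20.5 + 20×26.5 + 21×32.5 + 14×38.5 + 11×44.5 = 2821.5
n = Σf = 111
Mean = 2821.5 / 111 = 25.4189

25.4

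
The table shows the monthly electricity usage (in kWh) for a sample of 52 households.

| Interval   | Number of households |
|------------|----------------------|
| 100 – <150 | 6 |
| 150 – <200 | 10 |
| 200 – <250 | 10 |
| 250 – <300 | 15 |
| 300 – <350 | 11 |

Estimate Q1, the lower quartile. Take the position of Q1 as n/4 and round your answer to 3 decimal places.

185.000

Cumulative frequencies: 6, 16, 26, 41, 52
n = 52; position = n/4 = 13.
This falls in the class 150 – <200: L = 150, F = 6, f = 10, h = 50.
Lower quartile ≈ 150 + ((13 − 6) / 10) × 50 = 185.0000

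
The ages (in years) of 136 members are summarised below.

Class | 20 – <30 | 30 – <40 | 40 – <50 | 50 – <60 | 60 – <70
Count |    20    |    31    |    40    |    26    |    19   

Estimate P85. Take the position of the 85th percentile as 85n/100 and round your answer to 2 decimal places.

59.46

Cumulative frequencies: 20, 51, 91, 117, 136
n = 136; position = 85n/100 = 115.6.
This falls in the class 50 – <60: L = 50, F = 91, f = 26, h = 10.
85th percentile ≈ 50 + ((115.6 − 91) / 26) × 10 = 59.4615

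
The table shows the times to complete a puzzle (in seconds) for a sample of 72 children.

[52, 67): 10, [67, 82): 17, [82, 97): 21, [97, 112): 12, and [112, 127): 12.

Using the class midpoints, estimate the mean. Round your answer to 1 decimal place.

89.3

Midpoints: 59.5, 74.5, 89.5, 104.5, 119.5
Σfm = 10×59.5 + 17×74.5 + 21×89.5 + 12×104.5 + 12×119.5 = 6429
n = Σf = 72
Mean = 6429 / 72 = 89.2917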